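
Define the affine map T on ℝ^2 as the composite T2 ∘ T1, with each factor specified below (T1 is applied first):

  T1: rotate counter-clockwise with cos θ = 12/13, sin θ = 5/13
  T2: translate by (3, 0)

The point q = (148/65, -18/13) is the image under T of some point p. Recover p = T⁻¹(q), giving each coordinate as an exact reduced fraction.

p = (-6/5, -1)

T1 = [12/13 -5/13 0; 5/13 12/13 0; 0 0 1]
T2·T1 = [12/13 -5/13 3; 5/13 12/13 0; 0 0 1]
det M = 1; M⁻¹ = [12/13 5/13 -36/13; -5/13 12/13 15/13; 0 0 1]
M⁻¹ · (148/65, -18/13)ᵀ = (-6/5, -1)ᵀ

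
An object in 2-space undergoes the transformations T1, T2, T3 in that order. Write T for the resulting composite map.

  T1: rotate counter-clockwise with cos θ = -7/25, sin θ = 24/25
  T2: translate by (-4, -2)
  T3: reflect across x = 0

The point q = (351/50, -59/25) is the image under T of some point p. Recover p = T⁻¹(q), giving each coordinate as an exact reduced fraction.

T1 = [-7/25 -24/25 0; 24/25 -7/25 0; 0 0 1]
T2·T1 = [-7/25 -24/25 -4; 24/25 -7/25 -2; 0 0 1]
T3·…·T1 = [7/25 24/25 4; 24/25 -7/25 -2; 0 0 1]
det M = -1; M⁻¹ = [7/25 24/25 4/5; 24/25 -7/25 -22/5; 0 0 1]
M⁻¹ · (351/50, -59/25)ᵀ = (1/2, 3)ᵀ

p = (1/2, 3)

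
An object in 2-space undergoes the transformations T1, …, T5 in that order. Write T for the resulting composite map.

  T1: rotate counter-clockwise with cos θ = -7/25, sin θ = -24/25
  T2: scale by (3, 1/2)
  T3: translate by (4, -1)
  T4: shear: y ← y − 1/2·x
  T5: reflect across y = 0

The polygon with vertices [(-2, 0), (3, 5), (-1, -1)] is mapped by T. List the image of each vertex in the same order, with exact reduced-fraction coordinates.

T1 rotate counter-clockwise with cos θ = -7/25, sin θ = -24/25: (-2, 0) → (14/25, 48/25); (3, 5) → (99/25, -107/25); (-1, -1) → (-17/25, 31/25)
T2 scale by (3, 1/2): (14/25, 48/25) → (42/25, 24/25); (99/25, -107/25) → (297/25, -107/50); (-17/25, 31/25) → (-51/25, 31/50)
T3 translate by (4, -1): (42/25, 24/25) → (142/25, -1/25); (297/25, -107/50) → (397/25, -157/50); (-51/25, 31/50) → (49/25, -19/50)
T4 shear: y ← y − 1/2·x: (142/25, -1/25) → (142/25, -72/25); (397/25, -157/50) → (397/25, -277/25); (49/25, -19/50) → (49/25, -34/25)
T5 reflect across y = 0: (142/25, -72/25) → (142/25, 72/25); (397/25, -277/25) → (397/25, 277/25); (49/25, -34/25) → (49/25, 34/25)

image vertices: (142/25, 72/25), (397/25, 277/25), (49/25, 34/25)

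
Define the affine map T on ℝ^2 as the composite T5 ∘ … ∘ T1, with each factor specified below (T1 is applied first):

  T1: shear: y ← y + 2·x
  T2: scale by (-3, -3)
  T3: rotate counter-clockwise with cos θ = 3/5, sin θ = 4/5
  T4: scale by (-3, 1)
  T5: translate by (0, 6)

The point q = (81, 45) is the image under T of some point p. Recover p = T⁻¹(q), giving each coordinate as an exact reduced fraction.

T1 = [1 0 0; 2 1 0; 0 0 1]
T2·T1 = [-3 0 0; -6 -3 0; 0 0 1]
T3·…·T1 = [3 12/5 0; -6 -9/5 0; 0 0 1]
T4·…·T1 = [-9 -36/5 0; -6 -9/5 0; 0 0 1]
T5·…·T1 = [-9 -36/5 0; -6 -9/5 6; 0 0 1]
det M = -27; M⁻¹ = [1/15 -4/15 8/5; -2/9 1/3 -2; 0 0 1]
M⁻¹ · (81, 45)ᵀ = (-5, -5)ᵀ

p = (-5, -5)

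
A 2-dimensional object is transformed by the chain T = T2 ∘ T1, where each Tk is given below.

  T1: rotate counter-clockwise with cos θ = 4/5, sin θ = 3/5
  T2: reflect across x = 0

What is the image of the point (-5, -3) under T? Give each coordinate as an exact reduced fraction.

T1 rotate counter-clockwise with cos θ = 4/5, sin θ = 3/5: (-5, -3) → (-11/5, -27/5)
T2 reflect across x = 0: (-11/5, -27/5) → (11/5, -27/5)

T(p) = (11/5, -27/5)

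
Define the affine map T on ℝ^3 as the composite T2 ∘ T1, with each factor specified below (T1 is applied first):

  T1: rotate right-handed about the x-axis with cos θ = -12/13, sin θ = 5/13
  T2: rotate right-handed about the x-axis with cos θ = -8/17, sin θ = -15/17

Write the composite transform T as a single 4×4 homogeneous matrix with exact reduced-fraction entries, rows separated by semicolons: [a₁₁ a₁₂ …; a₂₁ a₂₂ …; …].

T = [1 0 0 0; 0 171/221 -140/221 0; 0 140/221 171/221 0; 0 0 0 1]

T1 = [1 0 0 0; 0 -12/13 -5/13 0; 0 5/13 -12/13 0; 0 0 0 1]
T2·T1 = [1 0 0 0; 0 171/221 -140/221 0; 0 140/221 171/221 0; 0 0 0 1]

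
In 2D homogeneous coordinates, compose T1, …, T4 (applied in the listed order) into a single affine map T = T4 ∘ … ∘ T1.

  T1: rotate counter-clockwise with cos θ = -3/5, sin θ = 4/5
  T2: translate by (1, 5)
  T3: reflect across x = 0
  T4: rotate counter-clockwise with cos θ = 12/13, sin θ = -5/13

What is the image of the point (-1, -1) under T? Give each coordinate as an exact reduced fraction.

T(p) = (-24/65, 348/65)

T1 rotate counter-clockwise with cos θ = -3/5, sin θ = 4/5: (-1, -1) → (7/5, -1/5)
T2 translate by (1, 5): (7/5, -1/5) → (12/5, 24/5)
T3 reflect across x = 0: (12/5, 24/5) → (-12/5, 24/5)
T4 rotate counter-clockwise with cos θ = 12/13, sin θ = -5/13: (-12/5, 24/5) → (-24/65, 348/65)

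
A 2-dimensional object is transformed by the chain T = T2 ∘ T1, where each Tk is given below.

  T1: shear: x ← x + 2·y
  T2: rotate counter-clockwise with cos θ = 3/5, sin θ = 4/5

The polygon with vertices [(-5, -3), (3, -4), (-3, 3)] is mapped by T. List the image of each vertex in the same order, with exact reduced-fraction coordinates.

T1 shear: x ← x + 2·y: (-5, -3) → (-11, -3); (3, -4) → (-5, -4); (-3, 3) → (3, 3)
T2 rotate counter-clockwise with cos θ = 3/5, sin θ = 4/5: (-11, -3) → (-21/5, -53/5); (-5, -4) → (1/5, -32/5); (3, 3) → (-3/5, 21/5)

image vertices: (-21/5, -53/5), (1/5, -32/5), (-3/5, 21/5)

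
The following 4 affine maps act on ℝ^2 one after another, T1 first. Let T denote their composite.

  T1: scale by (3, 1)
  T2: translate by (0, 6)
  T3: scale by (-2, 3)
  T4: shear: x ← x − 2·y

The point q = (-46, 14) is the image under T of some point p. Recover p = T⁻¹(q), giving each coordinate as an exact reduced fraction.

T1 = [3 0 0; 0 1 0; 0 0 1]
T2·T1 = [3 0 0; 0 1 6; 0 0 1]
T3·…·T1 = [-6 0 0; 0 3 18; 0 0 1]
T4·…·T1 = [-6 -6 -36; 0 3 18; 0 0 1]
det M = -18; M⁻¹ = [-1/6 -1/3 0; 0 1/3 -6; 0 0 1]
M⁻¹ · (-46, 14)ᵀ = (3, -4/3)ᵀ

p = (3, -4/3)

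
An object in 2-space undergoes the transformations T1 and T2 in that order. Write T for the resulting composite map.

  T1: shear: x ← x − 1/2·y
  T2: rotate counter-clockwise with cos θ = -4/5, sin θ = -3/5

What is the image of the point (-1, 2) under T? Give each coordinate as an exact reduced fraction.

T1 shear: x ← x − 1/2·y: (-1, 2) → (-2, 2)
T2 rotate counter-clockwise with cos θ = -4/5, sin θ = -3/5: (-2, 2) → (14/5, -2/5)

T(p) = (14/5, -2/5)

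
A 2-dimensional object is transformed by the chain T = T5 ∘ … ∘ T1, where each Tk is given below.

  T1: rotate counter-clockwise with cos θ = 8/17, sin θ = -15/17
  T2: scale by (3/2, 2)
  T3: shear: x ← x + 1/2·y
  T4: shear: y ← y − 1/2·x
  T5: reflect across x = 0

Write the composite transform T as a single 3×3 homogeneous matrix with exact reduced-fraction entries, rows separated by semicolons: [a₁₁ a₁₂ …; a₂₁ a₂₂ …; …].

T1 = [8/17 15/17 0; -15/17 8/17 0; 0 0 1]
T2·T1 = [12/17 45/34 0; -30/17 16/17 0; 0 0 1]
T3·…·T1 = [-3/17 61/34 0; -30/17 16/17 0; 0 0 1]
T4·…·T1 = [-3/17 61/34 0; -57/34 3/68 0; 0 0 1]
T5·…·T1 = [3/17 -61/34 0; -57/34 3/68 0; 0 0 1]

T = [3/17 -61/34 0; -57/34 3/68 0; 0 0 1]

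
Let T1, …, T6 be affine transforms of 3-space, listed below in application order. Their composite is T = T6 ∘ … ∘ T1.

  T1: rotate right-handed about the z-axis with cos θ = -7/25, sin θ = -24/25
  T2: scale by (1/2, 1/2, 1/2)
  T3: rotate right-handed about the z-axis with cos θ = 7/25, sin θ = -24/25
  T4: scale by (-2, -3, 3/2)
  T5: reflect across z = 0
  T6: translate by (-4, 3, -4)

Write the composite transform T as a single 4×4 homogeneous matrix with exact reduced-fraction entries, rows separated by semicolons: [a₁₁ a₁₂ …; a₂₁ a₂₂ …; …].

T = [1 0 0 -4; 0 3/2 0 3; 0 0 -3/4 -4; 0 0 0 1]

T1 = [-7/25 24/25 0 0; -24/25 -7/25 0 0; 0 0 1 0; 0 0 0 1]
T2·T1 = [-7/50 12/25 0 0; -12/25 -7/50 0 0; 0 0 1/2 0; 0 0 0 1]
T3·…·T1 = [-1/2 0 0 0; 0 -1/2 0 0; 0 0 1/2 0; 0 0 0 1]
T4·…·T1 = [1 0 0 0; 0 3/2 0 0; 0 0 3/4 0; 0 0 0 1]
T5·…·T1 = [1 0 0 0; 0 3/2 0 0; 0 0 -3/4 0; 0 0 0 1]
T6·…·T1 = [1 0 0 -4; 0 3/2 0 3; 0 0 -3/4 -4; 0 0 0 1]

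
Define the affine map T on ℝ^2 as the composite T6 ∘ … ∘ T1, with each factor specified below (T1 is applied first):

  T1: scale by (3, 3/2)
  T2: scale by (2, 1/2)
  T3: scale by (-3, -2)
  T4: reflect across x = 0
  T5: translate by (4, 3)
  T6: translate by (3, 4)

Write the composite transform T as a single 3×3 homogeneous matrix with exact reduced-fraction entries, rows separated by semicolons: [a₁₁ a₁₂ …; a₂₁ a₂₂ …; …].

T1 = [3 0 0; 0 3/2 0; 0 0 1]
T2·T1 = [6 0 0; 0 3/4 0; 0 0 1]
T3·…·T1 = [-18 0 0; 0 -3/2 0; 0 0 1]
T4·…·T1 = [18 0 0; 0 -3/2 0; 0 0 1]
T5·…·T1 = [18 0 4; 0 -3/2 3; 0 0 1]
T6·…·T1 = [18 0 7; 0 -3/2 7; 0 0 1]

T = [18 0 7; 0 -3/2 7; 0 0 1]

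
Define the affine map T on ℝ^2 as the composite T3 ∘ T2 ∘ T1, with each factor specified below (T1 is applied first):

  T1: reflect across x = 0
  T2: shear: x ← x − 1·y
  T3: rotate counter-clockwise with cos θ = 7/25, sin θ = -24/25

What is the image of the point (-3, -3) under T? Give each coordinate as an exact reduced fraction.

T(p) = (-6/5, -33/5)

T1 reflect across x = 0: (-3, -3) → (3, -3)
T2 shear: x ← x − 1·y: (3, -3) → (6, -3)
T3 rotate counter-clockwise with cos θ = 7/25, sin θ = -24/25: (6, -3) → (-6/5, -33/5)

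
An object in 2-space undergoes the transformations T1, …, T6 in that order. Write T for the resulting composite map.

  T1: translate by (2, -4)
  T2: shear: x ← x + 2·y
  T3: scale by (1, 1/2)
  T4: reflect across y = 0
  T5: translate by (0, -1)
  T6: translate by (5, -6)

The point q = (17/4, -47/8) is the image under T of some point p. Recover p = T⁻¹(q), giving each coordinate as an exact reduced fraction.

T1 = [1 0 2; 0 1 -4; 0 0 1]
T2·T1 = [1 2 -6; 0 1 -4; 0 0 1]
T3·…·T1 = [1 2 -6; 0 1/2 -2; 0 0 1]
T4·…·T1 = [1 2 -6; 0 -1/2 2; 0 0 1]
T5·…·T1 = [1 2 -6; 0 -1/2 1; 0 0 1]
T6·…·T1 = [1 2 -1; 0 -1/2 -5; 0 0 1]
det M = -1/2; M⁻¹ = [1 4 21; 0 -2 -10; 0 0 1]
M⁻¹ · (17/4, -47/8)ᵀ = (7/4, 7/4)ᵀ

p = (7/4, 7/4)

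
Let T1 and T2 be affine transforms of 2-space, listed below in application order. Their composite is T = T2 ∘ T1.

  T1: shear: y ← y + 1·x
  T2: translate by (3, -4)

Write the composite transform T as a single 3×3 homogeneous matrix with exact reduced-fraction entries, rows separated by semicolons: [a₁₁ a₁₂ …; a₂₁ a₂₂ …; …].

T = [1 0 3; 1 1 -4; 0 0 1]

T1 = [1 0 0; 1 1 0; 0 0 1]
T2·T1 = [1 0 3; 1 1 -4; 0 0 1]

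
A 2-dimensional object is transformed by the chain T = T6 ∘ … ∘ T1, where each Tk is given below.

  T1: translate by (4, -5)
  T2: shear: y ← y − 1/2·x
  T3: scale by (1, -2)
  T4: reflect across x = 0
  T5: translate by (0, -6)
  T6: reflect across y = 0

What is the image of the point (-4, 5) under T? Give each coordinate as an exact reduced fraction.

T1 translate by (4, -5): (-4, 5) → (0, 0)
T2 shear: y ← y − 1/2·x: (0, 0) → (0, 0)
T3 scale by (1, -2): (0, 0) → (0, 0)
T4 reflect across x = 0: (0, 0) → (0, 0)
T5 translate by (0, -6): (0, 0) → (0, -6)
T6 reflect across y = 0: (0, -6) → (0, 6)

T(p) = (0, 6)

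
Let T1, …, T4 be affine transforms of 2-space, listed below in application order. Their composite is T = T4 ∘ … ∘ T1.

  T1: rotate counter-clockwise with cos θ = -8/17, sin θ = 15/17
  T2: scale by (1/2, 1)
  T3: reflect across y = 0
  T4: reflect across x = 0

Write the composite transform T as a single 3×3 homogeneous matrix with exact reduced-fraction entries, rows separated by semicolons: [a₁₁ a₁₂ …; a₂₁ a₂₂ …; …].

T1 = [-8/17 -15/17 0; 15/17 -8/17 0; 0 0 1]
T2·T1 = [-4/17 -15/34 0; 15/17 -8/17 0; 0 0 1]
T3·…·T1 = [-4/17 -15/34 0; -15/17 8/17 0; 0 0 1]
T4·…·T1 = [4/17 15/34 0; -15/17 8/17 0; 0 0 1]

T = [4/17 15/34 0; -15/17 8/17 0; 0 0 1]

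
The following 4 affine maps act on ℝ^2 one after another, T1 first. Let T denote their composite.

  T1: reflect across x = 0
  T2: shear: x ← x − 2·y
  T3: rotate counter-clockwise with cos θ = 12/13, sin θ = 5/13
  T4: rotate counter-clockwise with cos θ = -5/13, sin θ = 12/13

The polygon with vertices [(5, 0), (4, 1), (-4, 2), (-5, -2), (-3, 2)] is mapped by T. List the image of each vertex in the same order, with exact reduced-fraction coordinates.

image vertices: (600/169, -595/169), (601/169, -834/169), (-238/169, -240/169), (-842/169, 1311/169), (-118/169, -359/169)

T1 reflect across x = 0: (5, 0) → (-5, 0); (4, 1) → (-4, 1); (-4, 2) → (4, 2); (-5, -2) → (5, -2); (-3, 2) → (3, 2)
T2 shear: x ← x − 2·y: (-5, 0) → (-5, 0); (-4, 1) → (-6, 1); (4, 2) → (0, 2); (5, -2) → (9, -2); (3, 2) → (-1, 2)
T3 rotate counter-clockwise with cos θ = 12/13, sin θ = 5/13: (-5, 0) → (-60/13, -25/13); (-6, 1) → (-77/13, -18/13); (0, 2) → (-10/13, 24/13); (9, -2) → (118/13, 21/13); (-1, 2) → (-22/13, 19/13)
T4 rotate counter-clockwise with cos θ = -5/13, sin θ = 12/13: (-60/13, -25/13) → (600/169, -595/169); (-77/13, -18/13) → (601/169, -834/169); (-10/13, 24/13) → (-238/169, -240/169); (118/13, 21/13) → (-842/169, 1311/169); (-22/13, 19/13) → (-118/169, -359/169)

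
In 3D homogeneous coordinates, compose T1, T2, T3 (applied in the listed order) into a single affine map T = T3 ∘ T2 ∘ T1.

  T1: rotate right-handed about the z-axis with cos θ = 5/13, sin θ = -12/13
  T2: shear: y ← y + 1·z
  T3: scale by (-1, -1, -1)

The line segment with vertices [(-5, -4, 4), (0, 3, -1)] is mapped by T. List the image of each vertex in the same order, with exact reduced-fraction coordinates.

T1 rotate right-handed about the z-axis with cos θ = 5/13, sin θ = -12/13: (-5, -4, 4) → (-73/13, 40/13, 4); (0, 3, -1) → (36/13, 15/13, -1)
T2 shear: y ← y + 1·z: (-73/13, 40/13, 4) → (-73/13, 92/13, 4); (36/13, 15/13, -1) → (36/13, 2/13, -1)
T3 scale by (-1, -1, -1): (-73/13, 92/13, 4) → (73/13, -92/13, -4); (36/13, 2/13, -1) → (-36/13, -2/13, 1)

image vertices: (73/13, -92/13, -4), (-36/13, -2/13, 1)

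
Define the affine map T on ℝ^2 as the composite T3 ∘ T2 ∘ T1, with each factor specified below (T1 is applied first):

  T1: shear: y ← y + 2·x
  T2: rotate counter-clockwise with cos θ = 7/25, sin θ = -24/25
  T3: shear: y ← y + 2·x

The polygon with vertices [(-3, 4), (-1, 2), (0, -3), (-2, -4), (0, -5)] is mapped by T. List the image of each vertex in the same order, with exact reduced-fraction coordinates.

T1 shear: y ← y + 2·x: (-3, 4) → (-3, -2); (-1, 2) → (-1, 0); (0, -3) → (0, -3); (-2, -4) → (-2, -8); (0, -5) → (0, -5)
T2 rotate counter-clockwise with cos θ = 7/25, sin θ = -24/25: (-3, -2) → (-69/25, 58/25); (-1, 0) → (-7/25, 24/25); (0, -3) → (-72/25, -21/25); (-2, -8) → (-206/25, -8/25); (0, -5) → (-24/5, -7/5)
T3 shear: y ← y + 2·x: (-69/25, 58/25) → (-69/25, -16/5); (-7/25, 24/25) → (-7/25, 2/5); (-72/25, -21/25) → (-72/25, -33/5); (-206/25, -8/25) → (-206/25, -84/5); (-24/5, -7/5) → (-24/5, -11)

image vertices: (-69/25, -16/5), (-7/25, 2/5), (-72/25, -33/5), (-206/25, -84/5), (-24/5, -11)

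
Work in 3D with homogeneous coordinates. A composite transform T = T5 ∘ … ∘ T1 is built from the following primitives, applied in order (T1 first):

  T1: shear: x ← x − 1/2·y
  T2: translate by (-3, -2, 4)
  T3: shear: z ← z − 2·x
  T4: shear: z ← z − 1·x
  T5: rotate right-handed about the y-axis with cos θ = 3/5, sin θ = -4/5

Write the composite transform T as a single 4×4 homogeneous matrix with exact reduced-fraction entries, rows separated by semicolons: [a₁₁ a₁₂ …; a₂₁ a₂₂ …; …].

T = [3 -3/2 -4/5 -61/5; 0 1 0 -2; -1 1/2 3/5 27/5; 0 0 0 1]

T1 = [1 -1/2 0 0; 0 1 0 0; 0 0 1 0; 0 0 0 1]
T2·T1 = [1 -1/2 0 -3; 0 1 0 -2; 0 0 1 4; 0 0 0 1]
T3·…·T1 = [1 -1/2 0 -3; 0 1 0 -2; -2 1 1 10; 0 0 0 1]
T4·…·T1 = [1 -1/2 0 -3; 0 1 0 -2; -3 3/2 1 13; 0 0 0 1]
T5·…·T1 = [3 -3/2 -4/5 -61/5; 0 1 0 -2; -1 1/2 3/5 27/5; 0 0 0 1]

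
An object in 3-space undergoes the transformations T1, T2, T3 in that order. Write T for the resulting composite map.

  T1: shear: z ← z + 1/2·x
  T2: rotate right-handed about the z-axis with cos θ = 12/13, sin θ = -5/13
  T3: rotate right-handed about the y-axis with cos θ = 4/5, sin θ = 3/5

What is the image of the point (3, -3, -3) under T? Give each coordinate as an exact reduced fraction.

T(p) = (51/130, -51/13, -141/65)

T1 shear: z ← z + 1/2·x: (3, -3, -3) → (3, -3, -3/2)
T2 rotate right-handed about the z-axis with cos θ = 12/13, sin θ = -5/13: (3, -3, -3/2) → (21/13, -51/13, -3/2)
T3 rotate right-handed about the y-axis with cos θ = 4/5, sin θ = 3/5: (21/13, -51/13, -3/2) → (51/130, -51/13, -141/65)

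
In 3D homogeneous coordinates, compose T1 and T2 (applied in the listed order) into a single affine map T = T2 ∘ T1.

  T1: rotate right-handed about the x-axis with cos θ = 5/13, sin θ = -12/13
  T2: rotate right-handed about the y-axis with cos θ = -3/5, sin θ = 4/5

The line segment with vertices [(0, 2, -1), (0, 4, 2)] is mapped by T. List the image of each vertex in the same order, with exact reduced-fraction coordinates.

T1 rotate right-handed about the x-axis with cos θ = 5/13, sin θ = -12/13: (0, 2, -1) → (0, -2/13, -29/13); (0, 4, 2) → (0, 44/13, -38/13)
T2 rotate right-handed about the y-axis with cos θ = -3/5, sin θ = 4/5: (0, -2/13, -29/13) → (-116/65, -2/13, 87/65); (0, 44/13, -38/13) → (-152/65, 44/13, 114/65)

image vertices: (-116/65, -2/13, 87/65), (-152/65, 44/13, 114/65)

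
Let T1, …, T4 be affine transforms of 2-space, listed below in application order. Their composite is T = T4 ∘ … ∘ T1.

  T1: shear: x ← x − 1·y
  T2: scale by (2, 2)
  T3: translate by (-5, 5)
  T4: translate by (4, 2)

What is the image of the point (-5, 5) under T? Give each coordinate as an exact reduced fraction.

T(p) = (-21, 17)

T1 shear: x ← x − 1·y: (-5, 5) → (-10, 5)
T2 scale by (2, 2): (-10, 5) → (-20, 10)
T3 translate by (-5, 5): (-20, 10) → (-25, 15)
T4 translate by (4, 2): (-25, 15) → (-21, 17)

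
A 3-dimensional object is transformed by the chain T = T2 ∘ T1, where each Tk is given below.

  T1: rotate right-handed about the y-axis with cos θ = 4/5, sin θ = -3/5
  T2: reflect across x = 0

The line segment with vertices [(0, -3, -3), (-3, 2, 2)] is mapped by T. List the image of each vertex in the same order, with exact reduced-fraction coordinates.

image vertices: (-9/5, -3, -12/5), (18/5, 2, -1/5)

T1 rotate right-handed about the y-axis with cos θ = 4/5, sin θ = -3/5: (0, -3, -3) → (9/5, -3, -12/5); (-3, 2, 2) → (-18/5, 2, -1/5)
T2 reflect across x = 0: (9/5, -3, -12/5) → (-9/5, -3, -12/5); (-18/5, 2, -1/5) → (18/5, 2, -1/5)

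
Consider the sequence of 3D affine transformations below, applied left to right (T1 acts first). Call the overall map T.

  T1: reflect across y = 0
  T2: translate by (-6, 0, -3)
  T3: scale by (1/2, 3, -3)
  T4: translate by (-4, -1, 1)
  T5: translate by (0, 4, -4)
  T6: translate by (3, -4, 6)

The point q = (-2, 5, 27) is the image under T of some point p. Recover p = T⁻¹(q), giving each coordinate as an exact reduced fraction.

p = (4, -2, -5)

T1 = [1 0 0 0; 0 -1 0 0; 0 0 1 0; 0 0 0 1]
T2·T1 = [1 0 0 -6; 0 -1 0 0; 0 0 1 -3; 0 0 0 1]
T3·…·T1 = [1/2 0 0 -3; 0 -3 0 0; 0 0 -3 9; 0 0 0 1]
T4·…·T1 = [1/2 0 0 -7; 0 -3 0 -1; 0 0 -3 10; 0 0 0 1]
T5·…·T1 = [1/2 0 0 -7; 0 -3 0 3; 0 0 -3 6; 0 0 0 1]
T6·…·T1 = [1/2 0 0 -4; 0 -3 0 -1; 0 0 -3 12; 0 0 0 1]
det M = 9/2; M⁻¹ = [2 0 0 8; 0 -1/3 0 -1/3; 0 0 -1/3 4; 0 0 0 1]
M⁻¹ · (-2, 5, 27)ᵀ = (4, -2, -5)ᵀ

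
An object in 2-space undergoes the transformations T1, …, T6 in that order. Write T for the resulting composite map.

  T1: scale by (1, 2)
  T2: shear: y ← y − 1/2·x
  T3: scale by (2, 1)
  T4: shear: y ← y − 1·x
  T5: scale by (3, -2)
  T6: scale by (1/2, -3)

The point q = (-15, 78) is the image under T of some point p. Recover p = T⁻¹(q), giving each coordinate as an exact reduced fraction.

p = (-5, 1/4)

T1 = [1 0 0; 0 2 0; 0 0 1]
T2·T1 = [1 0 0; -1/2 2 0; 0 0 1]
T3·…·T1 = [2 0 0; -1/2 2 0; 0 0 1]
T4·…·T1 = [2 0 0; -5/2 2 0; 0 0 1]
T5·…·T1 = [6 0 0; 5 -4 0; 0 0 1]
T6·…·T1 = [3 0 0; -15 12 0; 0 0 1]
det M = 36; M⁻¹ = [1/3 0 0; 5/12 1/12 0; 0 0 1]
M⁻¹ · (-15, 78)ᵀ = (-5, 1/4)ᵀ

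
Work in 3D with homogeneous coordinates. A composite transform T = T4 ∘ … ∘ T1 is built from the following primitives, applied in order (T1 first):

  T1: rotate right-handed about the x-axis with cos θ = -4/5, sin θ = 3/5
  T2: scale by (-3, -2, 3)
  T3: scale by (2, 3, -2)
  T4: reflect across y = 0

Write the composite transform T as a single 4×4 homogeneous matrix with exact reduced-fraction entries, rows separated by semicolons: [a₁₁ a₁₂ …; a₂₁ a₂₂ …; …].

T = [-6 0 0 0; 0 -24/5 -18/5 0; 0 -18/5 24/5 0; 0 0 0 1]

T1 = [1 0 0 0; 0 -4/5 -3/5 0; 0 3/5 -4/5 0; 0 0 0 1]
T2·T1 = [-3 0 0 0; 0 8/5 6/5 0; 0 9/5 -12/5 0; 0 0 0 1]
T3·…·T1 = [-6 0 0 0; 0 24/5 18/5 0; 0 -18/5 24/5 0; 0 0 0 1]
T4·…·T1 = [-6 0 0 0; 0 -24/5 -18/5 0; 0 -18/5 24/5 0; 0 0 0 1]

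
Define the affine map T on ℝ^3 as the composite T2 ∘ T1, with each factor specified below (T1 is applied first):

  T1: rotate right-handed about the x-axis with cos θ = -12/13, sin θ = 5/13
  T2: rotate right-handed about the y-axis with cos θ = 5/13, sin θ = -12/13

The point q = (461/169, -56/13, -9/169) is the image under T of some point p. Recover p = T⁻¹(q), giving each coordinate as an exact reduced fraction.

p = (1, 3, 4)

T1 = [1 0 0 0; 0 -12/13 -5/13 0; 0 5/13 -12/13 0; 0 0 0 1]
T2·T1 = [5/13 -60/169 144/169 0; 0 -12/13 -5/13 0; 12/13 25/169 -60/169 0; 0 0 0 1]
det M = 1; M⁻¹ = [5/13 0 12/13 0; -60/169 -12/13 25/169 0; 144/169 -5/13 -60/169 0; 0 0 0 1]
M⁻¹ · (461/169, -56/13, -9/169)ᵀ = (1, 3, 4)ᵀ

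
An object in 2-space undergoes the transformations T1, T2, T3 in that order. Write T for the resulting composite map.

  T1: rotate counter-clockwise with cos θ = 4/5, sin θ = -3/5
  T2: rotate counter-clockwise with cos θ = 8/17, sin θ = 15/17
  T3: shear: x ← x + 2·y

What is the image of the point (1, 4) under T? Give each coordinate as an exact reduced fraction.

T1 rotate counter-clockwise with cos θ = 4/5, sin θ = -3/5: (1, 4) → (16/5, 13/5)
T2 rotate counter-clockwise with cos θ = 8/17, sin θ = 15/17: (16/5, 13/5) → (-67/85, 344/85)
T3 shear: x ← x + 2·y: (-67/85, 344/85) → (621/85, 344/85)

T(p) = (621/85, 344/85)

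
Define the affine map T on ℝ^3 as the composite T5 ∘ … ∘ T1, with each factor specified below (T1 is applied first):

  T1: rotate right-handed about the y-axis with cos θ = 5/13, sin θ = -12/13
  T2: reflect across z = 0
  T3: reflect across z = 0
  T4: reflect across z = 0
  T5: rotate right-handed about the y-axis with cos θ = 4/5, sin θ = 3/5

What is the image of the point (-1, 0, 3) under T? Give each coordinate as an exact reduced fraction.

T1 rotate right-handed about the y-axis with cos θ = 5/13, sin θ = -12/13: (-1, 0, 3) → (-41/13, 0, 3/13)
T2 reflect across z = 0: (-41/13, 0, 3/13) → (-41/13, 0, -3/13)
T3 reflect across z = 0: (-41/13, 0, -3/13) → (-41/13, 0, 3/13)
T4 reflect across z = 0: (-41/13, 0, 3/13) → (-41/13, 0, -3/13)
T5 rotate right-handed about the y-axis with cos θ = 4/5, sin θ = 3/5: (-41/13, 0, -3/13) → (-173/65, 0, 111/65)

T(p) = (-173/65, 0, 111/65)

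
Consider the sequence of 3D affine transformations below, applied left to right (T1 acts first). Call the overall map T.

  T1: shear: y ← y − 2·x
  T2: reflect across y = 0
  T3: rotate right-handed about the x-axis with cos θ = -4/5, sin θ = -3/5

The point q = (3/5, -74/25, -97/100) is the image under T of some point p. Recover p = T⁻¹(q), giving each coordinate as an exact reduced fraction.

T1 = [1 0 0 0; -2 1 0 0; 0 0 1 0; 0 0 0 1]
T2·T1 = [1 0 0 0; 2 -1 0 0; 0 0 1 0; 0 0 0 1]
T3·…·T1 = [1 0 0 0; -8/5 4/5 3/5 0; -6/5 3/5 -4/5 0; 0 0 0 1]
det M = -1; M⁻¹ = [1 0 0 0; 2 4/5 3/5 0; 0 3/5 -4/5 0; 0 0 0 1]
M⁻¹ · (3/5, -74/25, -97/100)ᵀ = (3/5, -7/4, -1)ᵀ

p = (3/5, -7/4, -1)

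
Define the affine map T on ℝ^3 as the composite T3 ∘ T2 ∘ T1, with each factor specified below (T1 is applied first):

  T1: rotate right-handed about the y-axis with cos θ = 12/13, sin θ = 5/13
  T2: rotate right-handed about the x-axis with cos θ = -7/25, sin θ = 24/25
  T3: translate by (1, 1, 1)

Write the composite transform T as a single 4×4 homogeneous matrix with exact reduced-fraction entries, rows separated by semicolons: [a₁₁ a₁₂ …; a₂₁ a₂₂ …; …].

T1 = [12/13 0 5/13 0; 0 1 0 0; -5/13 0 12/13 0; 0 0 0 1]
T2·T1 = [12/13 0 5/13 0; 24/65 -7/25 -288/325 0; 7/65 24/25 -84/325 0; 0 0 0 1]
T3·…·T1 = [12/13 0 5/13 1; 24/65 -7/25 -288/325 1; 7/65 24/25 -84/325 1; 0 0 0 1]

T = [12/13 0 5/13 1; 24/65 -7/25 -288/325 1; 7/65 24/25 -84/325 1; 0 0 0 1]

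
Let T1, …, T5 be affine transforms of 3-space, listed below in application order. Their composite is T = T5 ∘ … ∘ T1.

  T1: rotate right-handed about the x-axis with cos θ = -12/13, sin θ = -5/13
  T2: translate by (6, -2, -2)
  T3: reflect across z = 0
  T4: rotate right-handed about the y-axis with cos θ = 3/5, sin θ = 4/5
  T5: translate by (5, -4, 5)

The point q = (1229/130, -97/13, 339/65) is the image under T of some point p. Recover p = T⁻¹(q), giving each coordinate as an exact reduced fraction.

p = (-7/2, 2, 1)

T1 = [1 0 0 0; 0 -12/13 5/13 0; 0 -5/13 -12/13 0; 0 0 0 1]
T2·T1 = [1 0 0 6; 0 -12/13 5/13 -2; 0 -5/13 -12/13 -2; 0 0 0 1]
T3·…·T1 = [1 0 0 6; 0 -12/13 5/13 -2; 0 5/13 12/13 2; 0 0 0 1]
T4·…·T1 = [3/5 4/13 48/65 26/5; 0 -12/13 5/13 -2; -4/5 3/13 36/65 -18/5; 0 0 0 1]
T5·…·T1 = [3/5 4/13 48/65 51/5; 0 -12/13 5/13 -6; -4/5 3/13 36/65 7/5; 0 0 0 1]
det M = -1; M⁻¹ = [3/5 0 -4/5 -5; 4/13 -12/13 3/13 -9; 48/65 5/13 36/65 -6; 0 0 0 1]
M⁻¹ · (1229/130, -97/13, 339/65)ᵀ = (-7/2, 2, 1)ᵀ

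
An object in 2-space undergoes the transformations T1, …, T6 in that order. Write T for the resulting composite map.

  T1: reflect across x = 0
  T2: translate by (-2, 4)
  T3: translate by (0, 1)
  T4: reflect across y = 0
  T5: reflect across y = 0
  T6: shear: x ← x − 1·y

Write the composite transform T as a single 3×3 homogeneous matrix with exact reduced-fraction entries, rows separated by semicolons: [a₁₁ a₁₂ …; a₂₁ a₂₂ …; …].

T1 = [-1 0 0; 0 1 0; 0 0 1]
T2·T1 = [-1 0 -2; 0 1 4; 0 0 1]
T3·…·T1 = [-1 0 -2; 0 1 5; 0 0 1]
T4·…·T1 = [-1 0 -2; 0 -1 -5; 0 0 1]
T5·…·T1 = [-1 0 -2; 0 1 5; 0 0 1]
T6·…·T1 = [-1 -1 -7; 0 1 5; 0 0 1]

T = [-1 -1 -7; 0 1 5; 0 0 1]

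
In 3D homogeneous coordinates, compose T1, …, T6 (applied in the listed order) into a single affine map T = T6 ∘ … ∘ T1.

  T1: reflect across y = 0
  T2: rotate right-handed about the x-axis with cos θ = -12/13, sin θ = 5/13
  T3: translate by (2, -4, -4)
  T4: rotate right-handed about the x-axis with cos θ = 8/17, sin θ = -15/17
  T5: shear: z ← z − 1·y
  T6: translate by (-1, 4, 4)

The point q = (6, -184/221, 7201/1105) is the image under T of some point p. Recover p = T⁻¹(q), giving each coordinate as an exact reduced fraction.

T1 = [1 0 0 0; 0 -1 0 0; 0 0 1 0; 0 0 0 1]
T2·T1 = [1 0 0 0; 0 12/13 -5/13 0; 0 -5/13 -12/13 0; 0 0 0 1]
T3·…·T1 = [1 0 0 2; 0 12/13 -5/13 -4; 0 -5/13 -12/13 -4; 0 0 0 1]
T4·…·T1 = [1 0 0 2; 0 21/221 -220/221 -92/17; 0 -220/221 -21/221 28/17; 0 0 0 1]
T5·…·T1 = [1 0 0 2; 0 21/221 -220/221 -92/17; 0 -241/221 199/221 120/17; 0 0 0 1]
T6·…·T1 = [1 0 0 1; 0 21/221 -220/221 -24/17; 0 -241/221 199/221 188/17; 0 0 0 1]
det M = -1; M⁻¹ = [1 0 0 -1; 0 -199/221 -220/221 2152/221; 0 -241/221 -21/221 -108/221; 0 0 0 1]
M⁻¹ · (6, -184/221, 7201/1105)ᵀ = (5, 4, -1/5)ᵀ

p = (5, 4, -1/5)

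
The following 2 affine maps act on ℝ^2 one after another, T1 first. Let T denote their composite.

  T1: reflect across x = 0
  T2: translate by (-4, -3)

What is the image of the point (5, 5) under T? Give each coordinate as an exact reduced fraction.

T(p) = (-9, 2)

T1 reflect across x = 0: (5, 5) → (-5, 5)
T2 translate by (-4, -3): (-5, 5) → (-9, 2)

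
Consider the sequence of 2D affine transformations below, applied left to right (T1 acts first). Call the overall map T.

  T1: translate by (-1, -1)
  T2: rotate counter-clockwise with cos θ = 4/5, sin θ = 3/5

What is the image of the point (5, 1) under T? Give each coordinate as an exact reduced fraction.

T1 translate by (-1, -1): (5, 1) → (4, 0)
T2 rotate counter-clockwise with cos θ = 4/5, sin θ = 3/5: (4, 0) → (16/5, 12/5)

T(p) = (16/5, 12/5)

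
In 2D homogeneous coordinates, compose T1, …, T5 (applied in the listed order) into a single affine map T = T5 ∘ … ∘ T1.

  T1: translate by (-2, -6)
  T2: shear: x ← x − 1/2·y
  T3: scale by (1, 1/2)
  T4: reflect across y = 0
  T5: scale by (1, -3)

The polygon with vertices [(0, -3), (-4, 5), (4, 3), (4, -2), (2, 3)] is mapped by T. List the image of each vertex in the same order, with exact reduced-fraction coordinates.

T1 translate by (-2, -6): (0, -3) → (-2, -9); (-4, 5) → (-6, -1); (4, 3) → (2, -3); (4, -2) → (2, -8); (2, 3) → (0, -3)
T2 shear: x ← x − 1/2·y: (-2, -9) → (5/2, -9); (-6, -1) → (-11/2, -1); (2, -3) → (7/2, -3); (2, -8) → (6, -8); (0, -3) → (3/2, -3)
T3 scale by (1, 1/2): (5/2, -9) → (5/2, -9/2); (-11/2, -1) → (-11/2, -1/2); (7/2, -3) → (7/2, -3/2); (6, -8) → (6, -4); (3/2, -3) → (3/2, -3/2)
T4 reflect across y = 0: (5/2, -9/2) → (5/2, 9/2); (-11/2, -1/2) → (-11/2, 1/2); (7/2, -3/2) → (7/2, 3/2); (6, -4) → (6, 4); (3/2, -3/2) → (3/2, 3/2)
T5 scale by (1, -3): (5/2, 9/2) → (5/2, -27/2); (-11/2, 1/2) → (-11/2, -3/2); (7/2, 3/2) → (7/2, -9/2); (6, 4) → (6, -12); (3/2, 3/2) → (3/2, -9/2)

image vertices: (5/2, -27/2), (-11/2, -3/2), (7/2, -9/2), (6, -12), (3/2, -9/2)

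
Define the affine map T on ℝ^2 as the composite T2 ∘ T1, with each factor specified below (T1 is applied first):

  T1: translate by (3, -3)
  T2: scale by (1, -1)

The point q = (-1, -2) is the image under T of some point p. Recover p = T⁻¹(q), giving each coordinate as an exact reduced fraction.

T1 = [1 0 3; 0 1 -3; 0 0 1]
T2·T1 = [1 0 3; 0 -1 3; 0 0 1]
det M = -1; M⁻¹ = [1 0 -3; 0 -1 3; 0 0 1]
M⁻¹ · (-1, -2)ᵀ = (-4, 5)ᵀ

p = (-4, 5)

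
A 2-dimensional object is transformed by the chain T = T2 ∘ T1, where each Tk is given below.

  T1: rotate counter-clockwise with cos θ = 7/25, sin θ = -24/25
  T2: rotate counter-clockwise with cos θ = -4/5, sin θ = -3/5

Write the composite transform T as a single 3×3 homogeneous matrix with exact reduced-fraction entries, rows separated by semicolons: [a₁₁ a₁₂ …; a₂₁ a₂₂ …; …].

T1 = [7/25 24/25 0; -24/25 7/25 0; 0 0 1]
T2·T1 = [-4/5 -3/5 0; 3/5 -4/5 0; 0 0 1]

T = [-4/5 -3/5 0; 3/5 -4/5 0; 0 0 1]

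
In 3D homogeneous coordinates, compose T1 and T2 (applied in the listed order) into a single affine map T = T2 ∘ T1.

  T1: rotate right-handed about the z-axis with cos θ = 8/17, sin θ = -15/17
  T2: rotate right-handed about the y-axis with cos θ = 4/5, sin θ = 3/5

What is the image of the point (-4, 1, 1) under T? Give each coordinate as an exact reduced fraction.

T1 rotate right-handed about the z-axis with cos θ = 8/17, sin θ = -15/17: (-4, 1, 1) → (-1, 4, 1)
T2 rotate right-handed about the y-axis with cos θ = 4/5, sin θ = 3/5: (-1, 4, 1) → (-1/5, 4, 7/5)

T(p) = (-1/5, 4, 7/5)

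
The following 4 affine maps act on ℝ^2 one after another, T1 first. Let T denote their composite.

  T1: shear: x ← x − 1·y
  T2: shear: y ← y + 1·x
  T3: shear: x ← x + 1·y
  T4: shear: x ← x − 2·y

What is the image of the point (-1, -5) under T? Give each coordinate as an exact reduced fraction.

T1 shear: x ← x − 1·y: (-1, -5) → (4, -5)
T2 shear: y ← y + 1·x: (4, -5) → (4, -1)
T3 shear: x ← x + 1·y: (4, -1) → (3, -1)
T4 shear: x ← x − 2·y: (3, -1) → (5, -1)

T(p) = (5, -1)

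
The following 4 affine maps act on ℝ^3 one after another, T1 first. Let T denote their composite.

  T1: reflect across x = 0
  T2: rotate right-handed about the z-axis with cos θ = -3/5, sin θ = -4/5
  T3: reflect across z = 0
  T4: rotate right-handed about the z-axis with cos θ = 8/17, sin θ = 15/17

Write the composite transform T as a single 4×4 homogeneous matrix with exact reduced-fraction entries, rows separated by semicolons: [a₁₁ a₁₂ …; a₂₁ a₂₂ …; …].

T1 = [-1 0 0 0; 0 1 0 0; 0 0 1 0; 0 0 0 1]
T2·T1 = [3/5 4/5 0 0; 4/5 -3/5 0 0; 0 0 1 0; 0 0 0 1]
T3·…·T1 = [3/5 4/5 0 0; 4/5 -3/5 0 0; 0 0 -1 0; 0 0 0 1]
T4·…·T1 = [-36/85 77/85 0 0; 77/85 36/85 0 0; 0 0 -1 0; 0 0 0 1]

T = [-36/85 77/85 0 0; 77/85 36/85 0 0; 0 0 -1 0; 0 0 0 1]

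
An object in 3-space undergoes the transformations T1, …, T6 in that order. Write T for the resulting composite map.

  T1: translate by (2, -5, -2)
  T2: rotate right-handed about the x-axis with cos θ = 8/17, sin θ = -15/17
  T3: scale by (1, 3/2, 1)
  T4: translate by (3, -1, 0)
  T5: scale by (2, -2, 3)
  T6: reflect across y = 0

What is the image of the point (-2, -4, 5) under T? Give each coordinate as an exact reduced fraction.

T1 translate by (2, -5, -2): (-2, -4, 5) → (0, -9, 3)
T2 rotate right-handed about the x-axis with cos θ = 8/17, sin θ = -15/17: (0, -9, 3) → (0, -27/17, 159/17)
T3 scale by (1, 3/2, 1): (0, -27/17, 159/17) → (0, -81/34, 159/17)
T4 translate by (3, -1, 0): (0, -81/34, 159/17) → (3, -115/34, 159/17)
T5 scale by (2, -2, 3): (3, -115/34, 159/17) → (6, 115/17, 477/17)
T6 reflect across y = 0: (6, 115/17, 477/17) → (6, -115/17, 477/17)

T(p) = (6, -115/17, 477/17)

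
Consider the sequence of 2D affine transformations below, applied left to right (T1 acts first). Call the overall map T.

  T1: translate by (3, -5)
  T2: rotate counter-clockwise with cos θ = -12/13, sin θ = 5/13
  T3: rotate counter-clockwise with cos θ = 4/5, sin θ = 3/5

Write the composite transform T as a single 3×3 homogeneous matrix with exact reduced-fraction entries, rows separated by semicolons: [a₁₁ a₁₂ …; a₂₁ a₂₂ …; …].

T1 = [1 0 3; 0 1 -5; 0 0 1]
T2·T1 = [-12/13 -5/13 -11/13; 5/13 -12/13 75/13; 0 0 1]
T3·…·T1 = [-63/65 16/65 -269/65; -16/65 -63/65 267/65; 0 0 1]

T = [-63/65 16/65 -269/65; -16/65 -63/65 267/65; 0 0 1]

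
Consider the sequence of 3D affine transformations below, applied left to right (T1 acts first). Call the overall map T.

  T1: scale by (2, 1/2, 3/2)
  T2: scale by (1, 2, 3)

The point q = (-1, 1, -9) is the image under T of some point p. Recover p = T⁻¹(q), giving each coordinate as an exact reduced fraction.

p = (-1/2, 1, -2)

T1 = [2 0 0 0; 0 1/2 0 0; 0 0 3/2 0; 0 0 0 1]
T2·T1 = [2 0 0 0; 0 1 0 0; 0 0 9/2 0; 0 0 0 1]
det M = 9; M⁻¹ = [1/2 0 0 0; 0 1 0 0; 0 0 2/9 0; 0 0 0 1]
M⁻¹ · (-1, 1, -9)ᵀ = (-1/2, 1, -2)ᵀ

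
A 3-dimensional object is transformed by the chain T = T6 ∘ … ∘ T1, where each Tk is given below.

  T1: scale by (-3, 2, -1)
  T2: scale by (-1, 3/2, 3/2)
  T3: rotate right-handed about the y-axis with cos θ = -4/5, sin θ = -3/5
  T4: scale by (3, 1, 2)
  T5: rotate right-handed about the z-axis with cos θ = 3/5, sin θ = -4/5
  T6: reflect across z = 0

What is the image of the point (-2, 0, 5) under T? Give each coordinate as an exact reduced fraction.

T(p) = (837/50, -558/25, -24/5)

T1 scale by (-3, 2, -1): (-2, 0, 5) → (6, 0, -5)
T2 scale by (-1, 3/2, 3/2): (6, 0, -5) → (-6, 0, -15/2)
T3 rotate right-handed about the y-axis with cos θ = -4/5, sin θ = -3/5: (-6, 0, -15/2) → (93/10, 0, 12/5)
T4 scale by (3, 1, 2): (93/10, 0, 12/5) → (279/10, 0, 24/5)
T5 rotate right-handed about the z-axis with cos θ = 3/5, sin θ = -4/5: (279/10, 0, 24/5) → (837/50, -558/25, 24/5)
T6 reflect across z = 0: (837/50, -558/25, 24/5) → (837/50, -558/25, -24/5)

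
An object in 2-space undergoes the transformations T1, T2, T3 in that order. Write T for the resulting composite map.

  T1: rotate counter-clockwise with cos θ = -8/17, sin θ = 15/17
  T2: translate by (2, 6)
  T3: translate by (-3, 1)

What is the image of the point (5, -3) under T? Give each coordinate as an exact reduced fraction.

T1 rotate counter-clockwise with cos θ = -8/17, sin θ = 15/17: (5, -3) → (5/17, 99/17)
T2 translate by (2, 6): (5/17, 99/17) → (39/17, 201/17)
T3 translate by (-3, 1): (39/17, 201/17) → (-12/17, 218/17)

T(p) = (-12/17, 218/17)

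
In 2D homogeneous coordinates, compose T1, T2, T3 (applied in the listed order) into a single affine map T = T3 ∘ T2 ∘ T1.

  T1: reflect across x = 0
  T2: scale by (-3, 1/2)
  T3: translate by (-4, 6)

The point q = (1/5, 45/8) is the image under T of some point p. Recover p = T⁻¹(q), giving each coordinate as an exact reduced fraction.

T1 = [-1 0 0; 0 1 0; 0 0 1]
T2·T1 = [3 0 0; 0 1/2 0; 0 0 1]
T3·…·T1 = [3 0 -4; 0 1/2 6; 0 0 1]
det M = 3/2; M⁻¹ = [1/3 0 4/3; 0 2 -12; 0 0 1]
M⁻¹ · (1/5, 45/8)ᵀ = (7/5, -3/4)ᵀ

p = (7/5, -3/4)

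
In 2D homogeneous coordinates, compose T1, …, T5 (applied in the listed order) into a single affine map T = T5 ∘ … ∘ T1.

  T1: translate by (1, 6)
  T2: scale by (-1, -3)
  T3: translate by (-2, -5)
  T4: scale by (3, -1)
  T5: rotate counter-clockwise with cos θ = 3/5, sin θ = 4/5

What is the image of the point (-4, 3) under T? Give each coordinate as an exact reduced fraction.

T1 translate by (1, 6): (-4, 3) → (-3, 9)
T2 scale by (-1, -3): (-3, 9) → (3, -27)
T3 translate by (-2, -5): (3, -27) → (1, -32)
T4 scale by (3, -1): (1, -32) → (3, 32)
T5 rotate counter-clockwise with cos θ = 3/5, sin θ = 4/5: (3, 32) → (-119/5, 108/5)

T(p) = (-119/5, 108/5)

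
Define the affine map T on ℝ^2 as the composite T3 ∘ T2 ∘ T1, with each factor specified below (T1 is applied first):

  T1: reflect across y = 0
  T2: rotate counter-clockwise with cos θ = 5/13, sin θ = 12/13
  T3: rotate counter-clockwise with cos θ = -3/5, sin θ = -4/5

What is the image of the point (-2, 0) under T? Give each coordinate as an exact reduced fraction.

T1 reflect across y = 0: (-2, 0) → (-2, 0)
T2 rotate counter-clockwise with cos θ = 5/13, sin θ = 12/13: (-2, 0) → (-10/13, -24/13)
T3 rotate counter-clockwise with cos θ = -3/5, sin θ = -4/5: (-10/13, -24/13) → (-66/65, 112/65)

T(p) = (-66/65, 112/65)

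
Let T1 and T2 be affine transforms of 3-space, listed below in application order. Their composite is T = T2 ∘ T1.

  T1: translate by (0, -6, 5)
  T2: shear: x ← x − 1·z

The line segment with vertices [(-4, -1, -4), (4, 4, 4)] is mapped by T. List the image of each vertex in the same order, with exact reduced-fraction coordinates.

T1 translate by (0, -6, 5): (-4, -1, -4) → (-4, -7, 1); (4, 4, 4) → (4, -2, 9)
T2 shear: x ← x − 1·z: (-4, -7, 1) → (-5, -7, 1); (4, -2, 9) → (-5, -2, 9)

image vertices: (-5, -7, 1), (-5, -2, 9)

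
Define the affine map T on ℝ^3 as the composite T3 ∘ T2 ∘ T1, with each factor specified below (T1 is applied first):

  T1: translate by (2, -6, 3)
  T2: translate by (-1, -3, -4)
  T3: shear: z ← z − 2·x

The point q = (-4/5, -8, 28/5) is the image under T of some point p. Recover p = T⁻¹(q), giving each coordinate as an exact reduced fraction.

T1 = [1 0 0 2; 0 1 0 -6; 0 0 1 3; 0 0 0 1]
T2·T1 = [1 0 0 1; 0 1 0 -9; 0 0 1 -1; 0 0 0 1]
T3·…·T1 = [1 0 0 1; 0 1 0 -9; -2 0 1 -3; 0 0 0 1]
det M = 1; M⁻¹ = [1 0 0 -1; 0 1 0 9; 2 0 1 1; 0 0 0 1]
M⁻¹ · (-4/5, -8, 28/5)ᵀ = (-9/5, 1, 5)ᵀ

p = (-9/5, 1, 5)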